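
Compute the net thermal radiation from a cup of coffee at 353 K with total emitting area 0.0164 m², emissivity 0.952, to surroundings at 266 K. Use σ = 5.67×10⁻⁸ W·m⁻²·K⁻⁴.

Q = εσA(T⁴ − T_s⁴). T⁴ − T_s⁴ = (353)⁴ − (266)⁴ = 1.55×10^10 − 5.01×10^9 = 1.05×10^10 K⁴.
Q = 0.952 × 5.67×10⁻⁸ × 0.0164 × 1.05×10^10 = 9.31 W.

Q ≈ 9.31 W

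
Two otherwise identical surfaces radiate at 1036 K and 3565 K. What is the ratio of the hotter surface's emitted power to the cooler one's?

P ∝ T⁴, so the ratio is (3565/1036)⁴ = (3.441)⁴ = 140.

ratio ≈ 140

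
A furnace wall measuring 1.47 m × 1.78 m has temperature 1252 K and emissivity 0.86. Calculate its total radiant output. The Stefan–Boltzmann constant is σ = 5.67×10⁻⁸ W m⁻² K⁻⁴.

A = 1.47 × 1.78 = 2.62 m².
Stefan–Boltzmann: P = εσAT⁴ = 0.86 × 5.67×10⁻⁸ × 2.62 × (1252)⁴ = 0.86 × 5.67×10⁻⁸ × 2.62 × 2.46×10^12.
P = 3.13×10^5 W.

P ≈ 3.13×10^5 W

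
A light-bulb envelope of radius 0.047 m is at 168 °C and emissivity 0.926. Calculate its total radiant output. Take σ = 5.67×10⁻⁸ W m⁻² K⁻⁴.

P ≈ 55.1 W

A = 4πr² = 4π × (0.047)² = 0.0278 m².
168 °C = 441 K.
P = εσAT⁴ = 0.926 × 5.67×10⁻⁸ × 0.0278 × (441)⁴ = 0.926 × 5.67×10⁻⁸ × 0.0278 × 3.78×10^10.
P = 55.1 W.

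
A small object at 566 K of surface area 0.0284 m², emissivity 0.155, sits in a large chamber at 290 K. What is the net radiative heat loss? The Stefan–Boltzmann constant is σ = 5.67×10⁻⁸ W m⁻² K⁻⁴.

Q = εσA(T⁴ − T_s⁴). T⁴ − T_s⁴ = (566)⁴ − (290)⁴ = 1.03×10^11 − 7.07×10^9 = 9.56×10^10 K⁴.
Q = 0.155 × 5.67×10⁻⁸ × 0.0284 × 9.56×10^10 = 23.8 W.

Q ≈ 23.8 W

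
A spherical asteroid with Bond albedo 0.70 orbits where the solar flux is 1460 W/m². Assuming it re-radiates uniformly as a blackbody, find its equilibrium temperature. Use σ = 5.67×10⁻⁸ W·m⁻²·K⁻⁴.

T ≈ 210 K

Power absorbed = (1−a)S·πR²; power emitted = 4πR²σT⁴. Equating and cancelling πR²:
T = ((1−a)S / 4σ)^(1/4) = (438 / (4 × 5.67×10⁻⁸))^(1/4) = (1.93×10^9)^(1/4).
T = 210 K.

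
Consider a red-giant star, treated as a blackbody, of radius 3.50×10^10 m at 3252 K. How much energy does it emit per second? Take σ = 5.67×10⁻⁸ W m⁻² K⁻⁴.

P ≈ 9.76×10^28 W

A = 4πr² = 4π × (3.50×10^10)² = 1.54×10^22 m².
P = σAT⁴ = 5.67×10⁻⁸ × 1.54×10^22 × (3252)⁴ = 5.67×10⁻⁸ × 1.54×10^22 × 1.12×10^14.
P = 9.76×10^28 W.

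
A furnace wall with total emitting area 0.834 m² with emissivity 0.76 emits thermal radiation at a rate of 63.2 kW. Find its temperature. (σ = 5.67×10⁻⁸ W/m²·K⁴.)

T ≈ 1150 K

From P = εσAT⁴, T = (P / εσA)^(1/4) = (63200 / (0.76 × 5.67×10⁻⁸ × 0.834))^(1/4).
T = (1.76×10^12)^(1/4) = 1150 K.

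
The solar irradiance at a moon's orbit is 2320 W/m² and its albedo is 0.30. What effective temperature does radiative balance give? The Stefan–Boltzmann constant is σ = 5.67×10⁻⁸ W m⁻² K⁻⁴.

T ≈ 291 K

Power absorbed = (1−a)S·πR²; power emitted = 4πR²σT⁴. Equating and cancelling πR²:
T = ((1−a)S / 4σ)^(1/4) = (1620 / (4 × 5.67×10⁻⁸))^(1/4) = (7.16×10^9)^(1/4).
T = 291 K.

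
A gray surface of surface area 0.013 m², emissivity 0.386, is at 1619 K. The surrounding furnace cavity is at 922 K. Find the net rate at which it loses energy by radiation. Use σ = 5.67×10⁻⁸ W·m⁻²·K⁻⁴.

Q = εσA(T⁴ − T_s⁴). T⁴ − T_s⁴ = (1619)⁴ − (922)⁴ = 6.87×10^12 − 7.23×10^11 = 6.15×10^12 K⁴.
Q = 0.386 × 5.67×10⁻⁸ × 0.0130 × 6.15×10^12 = 1750 W.

Q ≈ 1750 W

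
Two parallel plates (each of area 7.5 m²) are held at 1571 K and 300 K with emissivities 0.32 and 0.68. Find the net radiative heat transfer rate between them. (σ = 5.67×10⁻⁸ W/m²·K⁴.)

Q ≈ 7.19×10^5 W

For two large parallel gray plates, q = σ(T₁⁴ − T₂⁴) / (1/ε₁ + 1/ε₂ − 1).
1/ε₁ + 1/ε₂ − 1 = 1/0.32 + 1/0.68 − 1 = 3.596.
T₁⁴ − T₂⁴ = 6.09×10^12 − 8.10×10^9 = 6.08×10^12 K⁴.
q = 5.67×10⁻⁸ × 6.08×10^12 / 3.596 = 95900 W/m².
Q = q·A = 95900 × 7.5 = 7.19×10^5 W.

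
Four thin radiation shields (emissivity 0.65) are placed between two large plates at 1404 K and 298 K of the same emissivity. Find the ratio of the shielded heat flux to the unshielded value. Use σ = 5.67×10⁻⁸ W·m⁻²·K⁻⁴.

With N identical shields there are N+1 = 5 gaps in series, each with the same radiative resistance, so the flux falls to 1/(N+1) of its unshielded value.

ratio ≈ 0.200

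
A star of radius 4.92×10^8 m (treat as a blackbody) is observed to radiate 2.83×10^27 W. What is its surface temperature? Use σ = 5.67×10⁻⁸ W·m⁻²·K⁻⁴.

T ≈ 11300 K

A = 4πr² = 4π × (4.92×10^8)² = 3.04×10^18 m².
From P = σAT⁴, T = (P / σA)^(1/4) = (2.83×10^27 / (5.67×10⁻⁸ × 3.04×10^18))^(1/4).
T = (1.64×10^16)^(1/4) = 11300 K.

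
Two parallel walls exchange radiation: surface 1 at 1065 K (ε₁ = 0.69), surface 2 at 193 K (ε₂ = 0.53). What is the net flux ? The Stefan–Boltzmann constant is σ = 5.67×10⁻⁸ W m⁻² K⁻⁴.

For two large parallel gray plates, q = σ(T₁⁴ − T₂⁴) / (1/ε₁ + 1/ε₂ − 1).
1/ε₁ + 1/ε₂ − 1 = 1/0.69 + 1/0.53 − 1 = 2.336.
T₁⁴ − T₂⁴ = 1.29×10^12 − 1.39×10^9 = 1.29×10^12 K⁴.
q = 5.67×10⁻⁸ × 1.29×10^12 / 2.336 = 31200 W/m².

q ≈ 31200 W/m²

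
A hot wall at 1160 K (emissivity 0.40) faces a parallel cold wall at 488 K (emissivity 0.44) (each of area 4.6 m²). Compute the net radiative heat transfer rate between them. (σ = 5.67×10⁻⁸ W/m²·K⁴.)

For two large parallel gray plates, q = σ(T₁⁴ − T₂⁴) / (1/ε₁ + 1/ε₂ − 1).
1/ε₁ + 1/ε₂ − 1 = 1/0.40 + 1/0.44 − 1 = 3.773.
T₁⁴ − T₂⁴ = 1.81×10^12 − 5.67×10^10 = 1.75×10^12 K⁴.
q = 5.67×10⁻⁸ × 1.75×10^12 / 3.773 = 26400 W/m².
Q = q·A = 26400 × 4.6 = 1.21×10^5 W.

Q ≈ 1.21×10^5 W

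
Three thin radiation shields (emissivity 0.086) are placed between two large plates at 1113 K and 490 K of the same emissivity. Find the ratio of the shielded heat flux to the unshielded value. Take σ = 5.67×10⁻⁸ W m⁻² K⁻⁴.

With N identical shields there are N+1 = 4 gaps in series, each with the same radiative resistance, so the flux falls to 1/(N+1) of its unshielded value.

ratio ≈ 0.250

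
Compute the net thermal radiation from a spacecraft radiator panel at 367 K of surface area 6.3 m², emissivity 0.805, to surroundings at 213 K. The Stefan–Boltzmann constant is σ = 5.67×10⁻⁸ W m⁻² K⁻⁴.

Q = εσA(T⁴ − T_s⁴). T⁴ − T_s⁴ = (367)⁴ − (213)⁴ = 1.81×10^10 − 2.06×10^9 = 1.61×10^10 K⁴.
Q = 0.805 × 5.67×10⁻⁸ × 6.30 × 1.61×10^10 = 4620 W.

Q ≈ 4620 W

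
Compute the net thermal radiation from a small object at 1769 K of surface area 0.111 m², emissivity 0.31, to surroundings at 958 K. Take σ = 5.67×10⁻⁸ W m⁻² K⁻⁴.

Q ≈ 17500 W

Q = εσA(T⁴ − T_s⁴). T⁴ − T_s⁴ = (1769)⁴ − (958)⁴ = 9.79×10^12 − 8.42×10^11 = 8.95×10^12 K⁴.
Q = 0.31 × 5.67×10⁻⁸ × 0.111 × 8.95×10^12 = 17500 W.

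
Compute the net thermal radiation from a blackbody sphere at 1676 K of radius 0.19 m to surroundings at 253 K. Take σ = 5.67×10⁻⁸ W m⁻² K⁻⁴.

A = 4πr² = 4π × (0.19)² = 0.454 m².
Q = σA(T⁴ − T_s⁴). T⁴ − T_s⁴ = (1676)⁴ − (253)⁴ = 7.89×10^12 − 4.10×10^9 = 7.89×10^12 K⁴.
Q = 5.67×10⁻⁸ × 0.454 × 7.89×10^12 = 2.03×10^5 W.

Q ≈ 2.03×10^5 W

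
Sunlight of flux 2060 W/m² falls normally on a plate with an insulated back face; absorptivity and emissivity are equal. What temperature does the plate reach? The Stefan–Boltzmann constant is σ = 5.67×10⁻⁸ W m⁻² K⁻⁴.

Absorbed flux αS = emitted flux εσT⁴ (one radiating face); with α = ε, T = (S/σ)^(1/4).
T = (2060 / 5.67×10⁻⁸)^(1/4) = (3.63×10^10)^(1/4).
T = 437 K.

T ≈ 437 K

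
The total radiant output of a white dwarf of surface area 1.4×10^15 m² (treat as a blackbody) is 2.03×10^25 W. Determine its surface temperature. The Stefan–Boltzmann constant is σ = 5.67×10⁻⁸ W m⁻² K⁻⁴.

From P = σAT⁴, T = (P / σA)^(1/4) = (2.03×10^25 / (5.67×10⁻⁸ × 1.40×10^15))^(1/4).
T = (2.56×10^17)^(1/4) = 22500 K.

T ≈ 22500 K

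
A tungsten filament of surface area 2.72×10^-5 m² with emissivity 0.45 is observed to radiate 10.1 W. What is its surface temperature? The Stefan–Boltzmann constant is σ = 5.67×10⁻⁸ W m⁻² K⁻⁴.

From P = εσAT⁴, T = (P / εσA)^(1/4) = (10.1 / (0.45 × 5.67×10⁻⁸ × 2.72×10^-5))^(1/4).
T = (1.46×10^13)^(1/4) = 1950 K.

T ≈ 1950 K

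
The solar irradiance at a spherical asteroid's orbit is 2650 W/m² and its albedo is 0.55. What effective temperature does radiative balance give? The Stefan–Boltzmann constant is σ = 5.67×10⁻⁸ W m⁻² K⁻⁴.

T ≈ 269 K

Power absorbed = (1−a)S·πR²; power emitted = 4πR²σT⁴. Equating and cancelling πR²:
T = ((1−a)S / 4σ)^(1/4) = (1190 / (4 × 5.67×10⁻⁸))^(1/4) = (5.26×10^9)^(1/4).
T = 269 K.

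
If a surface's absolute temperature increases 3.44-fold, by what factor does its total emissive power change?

P ∝ T⁴, so the power scales as (3.44)⁴ = 140.

factor ≈ 140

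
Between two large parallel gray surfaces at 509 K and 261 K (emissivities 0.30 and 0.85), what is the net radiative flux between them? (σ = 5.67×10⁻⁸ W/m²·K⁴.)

For two large parallel gray plates, q = σ(T₁⁴ − T₂⁴) / (1/ε₁ + 1/ε₂ − 1).
1/ε₁ + 1/ε₂ − 1 = 1/0.30 + 1/0.85 − 1 = 3.510.
T₁⁴ − T₂⁴ = 6.71×10^10 − 4.64×10^9 = 6.25×10^10 K⁴.
q = 5.67×10⁻⁸ × 6.25×10^10 / 3.510 = 1010 W/m².

q ≈ 1010 W/m²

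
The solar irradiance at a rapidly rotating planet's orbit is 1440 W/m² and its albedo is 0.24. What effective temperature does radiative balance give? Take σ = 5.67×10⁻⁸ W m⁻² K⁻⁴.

T ≈ 264 K

Power absorbed = (1−a)S·πR²; power emitted = 4πR²σT⁴. Equating and cancelling πR²:
T = ((1−a)S / 4σ)^(1/4) = (1090 / (4 × 5.67×10⁻⁸))^(1/4) = (4.83×10^9)^(1/4).
T = 264 K.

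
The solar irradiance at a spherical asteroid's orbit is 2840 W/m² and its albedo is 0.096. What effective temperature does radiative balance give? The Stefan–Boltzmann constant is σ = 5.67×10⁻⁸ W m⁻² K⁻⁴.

T ≈ 326 K

Power absorbed = (1−a)S·πR²; power emitted = 4πR²σT⁴. Equating and cancelling πR²:
T = ((1−a)S / 4σ)^(1/4) = (2570 / (4 × 5.67×10⁻⁸))^(1/4) = (1.13×10^10)^(1/4).
T = 326 K.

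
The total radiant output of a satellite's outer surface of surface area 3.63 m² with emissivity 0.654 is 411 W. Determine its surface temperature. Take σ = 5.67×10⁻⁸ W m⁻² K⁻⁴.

From P = εσAT⁴, T = (P / εσA)^(1/4) = (411 / (0.654 × 5.67×10⁻⁸ × 3.63))^(1/4).
T = (3.05×10^9)^(1/4) = 235 K.

T ≈ 235 K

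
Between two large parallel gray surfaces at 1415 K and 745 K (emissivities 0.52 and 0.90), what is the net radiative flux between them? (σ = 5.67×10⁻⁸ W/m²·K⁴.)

q ≈ 1.03×10^5 W/m²

For two large parallel gray plates, q = σ(T₁⁴ − T₂⁴) / (1/ε₁ + 1/ε₂ − 1).
1/ε₁ + 1/ε₂ − 1 = 1/0.52 + 1/0.90 − 1 = 2.034.
T₁⁴ − T₂⁴ = 4.01×10^12 − 3.08×10^11 = 3.70×10^12 K⁴.
q = 5.67×10⁻⁸ × 3.70×10^12 / 2.034 = 1.03×10^5 W/m².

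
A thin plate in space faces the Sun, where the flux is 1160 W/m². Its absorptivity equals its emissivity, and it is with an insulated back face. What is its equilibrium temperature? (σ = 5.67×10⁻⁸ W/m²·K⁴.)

Absorbed flux αS = emitted flux εσT⁴ (one radiating face); with α = ε, T = (S/σ)^(1/4).
T = (1160 / 5.67×10⁻⁸)^(1/4) = (2.05×10^10)^(1/4).
T = 378 K.

T ≈ 378 K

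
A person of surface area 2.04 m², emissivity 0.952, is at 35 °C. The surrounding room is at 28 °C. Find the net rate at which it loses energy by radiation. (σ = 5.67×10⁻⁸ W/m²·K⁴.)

Convert: 35 °C = 308 K; 28 °C = 301 K.
Q = εσA(T⁴ − T_s⁴). T⁴ − T_s⁴ = (308)⁴ − (301)⁴ = 9.00×10^9 − 8.21×10^9 = 7.91×10^8 K⁴.
Q = 0.952 × 5.67×10⁻⁸ × 2.04 × 7.91×10^8 = 87.1 W.

Q ≈ 87.1 W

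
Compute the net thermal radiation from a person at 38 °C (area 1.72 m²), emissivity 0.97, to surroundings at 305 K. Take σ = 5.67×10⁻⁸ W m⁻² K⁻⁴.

Q ≈ 66.3 W

Convert: 38 °C = 311 K.
Q = εσA(T⁴ − T_s⁴). T⁴ − T_s⁴ = (311)⁴ − (305)⁴ = 9.35×10^9 − 8.65×10^9 = 7.01×10^8 K⁴.
Q = 0.97 × 5.67×10⁻⁸ × 1.72 × 7.01×10^8 = 66.3 W.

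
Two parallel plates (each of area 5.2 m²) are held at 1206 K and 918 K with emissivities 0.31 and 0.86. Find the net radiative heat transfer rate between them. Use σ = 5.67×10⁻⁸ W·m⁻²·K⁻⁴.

Q ≈ 1.22×10^5 W

For two large parallel gray plates, q = σ(T₁⁴ − T₂⁴) / (1/ε₁ + 1/ε₂ − 1).
1/ε₁ + 1/ε₂ − 1 = 1/0.31 + 1/0.86 − 1 = 3.389.
T₁⁴ − T₂⁴ = 2.12×10^12 − 7.10×10^11 = 1.41×10^12 K⁴.
q = 5.67×10⁻⁸ × 1.41×10^12 / 3.389 = 23500 W/m².
Q = q·A = 23500 × 5.2 = 1.22×10^5 W.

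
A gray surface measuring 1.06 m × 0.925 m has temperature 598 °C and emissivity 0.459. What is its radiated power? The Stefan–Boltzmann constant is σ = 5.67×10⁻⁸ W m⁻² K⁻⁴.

A = 1.06 × 0.925 = 0.981 m².
598 °C = 871 K.
Stefan–Boltzmann: P = εσAT⁴ = 0.459 × 5.67×10⁻⁸ × 0.981 × (871)⁴ = 0.459 × 5.67×10⁻⁸ × 0.981 × 5.76×10^11.
P = 14700 W.

P ≈ 14700 W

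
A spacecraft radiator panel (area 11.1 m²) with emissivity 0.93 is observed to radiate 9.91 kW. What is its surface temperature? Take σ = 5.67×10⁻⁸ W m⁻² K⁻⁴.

T ≈ 361 K

From P = εσAT⁴, T = (P / εσA)^(1/4) = (9910 / (0.93 × 5.67×10⁻⁸ × 11.1))^(1/4).
T = (1.69×10^10)^(1/4) = 361 K.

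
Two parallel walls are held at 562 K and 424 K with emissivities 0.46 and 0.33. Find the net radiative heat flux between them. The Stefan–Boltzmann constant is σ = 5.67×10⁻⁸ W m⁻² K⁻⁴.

For two large parallel gray plates, q = σ(T₁⁴ − T₂⁴) / (1/ε₁ + 1/ε₂ − 1).
1/ε₁ + 1/ε₂ − 1 = 1/0.46 + 1/0.33 − 1 = 4.204.
T₁⁴ − T₂⁴ = 9.98×10^10 − 3.23×10^10 = 6.74×10^10 K⁴.
q = 5.67×10⁻⁸ × 6.74×10^10 / 4.204 = 910 W/m².

q ≈ 910 W/m²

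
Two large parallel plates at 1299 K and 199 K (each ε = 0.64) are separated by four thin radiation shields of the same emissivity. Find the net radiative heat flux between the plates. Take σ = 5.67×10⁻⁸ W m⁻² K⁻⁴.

Each of the 5 gaps contributes resistance (2/ε − 1) = 2/0.64 − 1 = 2.125; total = 10.62.
q = σ(T₁⁴ − T₂⁴) / 10.62 = 5.67×10⁻⁸ × 2.85×10^12 / 10.62 = 15200 W/m².

q ≈ 15200 W/m²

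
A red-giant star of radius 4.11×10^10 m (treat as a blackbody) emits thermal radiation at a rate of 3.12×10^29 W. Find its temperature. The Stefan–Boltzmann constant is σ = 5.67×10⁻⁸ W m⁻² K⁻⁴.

T ≈ 4010 K

A = 4πr² = 4π × (4.11×10^10)² = 2.12×10^22 m².
From P = σAT⁴, T = (P / σA)^(1/4) = (3.12×10^29 / (5.67×10⁻⁸ × 2.12×10^22))^(1/4).
T = (2.59×10^14)^(1/4) = 4010 K.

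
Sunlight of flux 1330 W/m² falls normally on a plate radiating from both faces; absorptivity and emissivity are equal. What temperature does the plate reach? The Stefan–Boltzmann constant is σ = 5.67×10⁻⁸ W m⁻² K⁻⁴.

T ≈ 329 K

Absorbed flux αS = emitted flux 2εσT⁴ per unit area; with α = ε this gives T = (S/2σ)^(1/4).
T = (1330 / (2 × 5.67×10⁻⁸))^(1/4) = (1.17×10^10)^(1/4).
T = 329 K.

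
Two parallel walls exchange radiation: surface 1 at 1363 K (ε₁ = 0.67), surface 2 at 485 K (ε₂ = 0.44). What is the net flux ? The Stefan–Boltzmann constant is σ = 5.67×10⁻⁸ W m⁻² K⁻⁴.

q ≈ 69600 W/m²

For two large parallel gray plates, q = σ(T₁⁴ − T₂⁴) / (1/ε₁ + 1/ε₂ − 1).
1/ε₁ + 1/ε₂ − 1 = 1/0.67 + 1/0.44 − 1 = 2.765.
T₁⁴ − T₂⁴ = 3.45×10^12 − 5.53×10^10 = 3.40×10^12 K⁴.
q = 5.67×10⁻⁸ × 3.40×10^12 / 2.765 = 69600 W/m².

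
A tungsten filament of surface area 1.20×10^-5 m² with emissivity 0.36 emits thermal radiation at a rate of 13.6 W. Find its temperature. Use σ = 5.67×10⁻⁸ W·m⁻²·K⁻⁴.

T ≈ 2730 K

From P = εσAT⁴, T = (P / εσA)^(1/4) = (13.6 / (0.36 × 5.67×10⁻⁸ × 1.20×10^-5))^(1/4).
T = (5.55×10^13)^(1/4) = 2730 K.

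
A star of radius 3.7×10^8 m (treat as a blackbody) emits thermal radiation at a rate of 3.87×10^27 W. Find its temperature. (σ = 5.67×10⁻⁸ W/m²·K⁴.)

T ≈ 14100 K

A = 4πr² = 4π × (3.7×10^8)² = 1.72×10^18 m².
From P = σAT⁴, T = (P / σA)^(1/4) = (3.87×10^27 / (5.67×10⁻⁸ × 1.72×10^18))^(1/4).
T = (3.97×10^16)^(1/4) = 14100 K.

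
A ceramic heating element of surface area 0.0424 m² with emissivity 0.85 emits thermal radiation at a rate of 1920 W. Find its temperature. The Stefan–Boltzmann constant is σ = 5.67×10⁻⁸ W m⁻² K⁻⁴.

T ≈ 985 K

From P = εσAT⁴, T = (P / εσA)^(1/4) = (1920 / (0.85 × 5.67×10⁻⁸ × 0.0424))^(1/4).
T = (9.40×10^11)^(1/4) = 985 K.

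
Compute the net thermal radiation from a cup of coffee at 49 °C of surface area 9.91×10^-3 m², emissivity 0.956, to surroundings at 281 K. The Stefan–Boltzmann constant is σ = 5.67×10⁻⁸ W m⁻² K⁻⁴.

Convert: 49 °C = 322 K.
Q = εσA(T⁴ − T_s⁴). T⁴ − T_s⁴ = (322)⁴ − (281)⁴ = 1.08×10^10 − 6.23×10^9 = 4.52×10^9 K⁴.
Q = 0.956 × 5.67×10⁻⁸ × 9.91×10^-3 × 4.52×10^9 = 2.43 W.

Q ≈ 2.43 W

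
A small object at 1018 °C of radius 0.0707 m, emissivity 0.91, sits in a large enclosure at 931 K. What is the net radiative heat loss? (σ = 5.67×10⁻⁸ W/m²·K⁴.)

A = 4πr² = 4π × (0.0707)² = 0.0628 m².
Convert: 1018 °C = 1291 K.
Q = εσA(T⁴ − T_s⁴). T⁴ − T_s⁴ = (1291)⁴ − (931)⁴ = 2.78×10^12 − 7.51×10^11 = 2.03×10^12 K⁴.
Q = 0.91 × 5.67×10⁻⁸ × 0.0628 × 2.03×10^12 = 6570 W.

Q ≈ 6570 W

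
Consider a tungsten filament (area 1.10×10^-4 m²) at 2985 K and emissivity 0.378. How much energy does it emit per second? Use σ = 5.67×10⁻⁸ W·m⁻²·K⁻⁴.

P ≈ 187 W

P = εσAT⁴ = 0.378 × 5.67×10⁻⁸ × 1.10×10^-4 × (2985)⁴ = 0.378 × 5.67×10⁻⁸ × 1.10×10^-4 × 7.94×10^13.
P = 187 W.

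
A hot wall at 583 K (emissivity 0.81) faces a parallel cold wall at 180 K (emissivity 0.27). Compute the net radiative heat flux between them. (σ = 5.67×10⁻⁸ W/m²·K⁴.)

For two large parallel gray plates, q = σ(T₁⁴ − T₂⁴) / (1/ε₁ + 1/ε₂ − 1).
1/ε₁ + 1/ε₂ − 1 = 1/0.81 + 1/0.27 − 1 = 3.938.
T₁⁴ − T₂⁴ = 1.16×10^11 − 1.05×10^9 = 1.14×10^11 K⁴.
q = 5.67×10⁻⁸ × 1.14×10^11 / 3.938 = 1650 W/m².

q ≈ 1650 W/m²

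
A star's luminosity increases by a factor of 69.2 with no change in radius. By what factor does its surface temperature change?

factor ≈ 2.88

P ∝ T⁴ ⇒ T ∝ P^(1/4), so T scales by (69.2)^(1/4) = 2.88.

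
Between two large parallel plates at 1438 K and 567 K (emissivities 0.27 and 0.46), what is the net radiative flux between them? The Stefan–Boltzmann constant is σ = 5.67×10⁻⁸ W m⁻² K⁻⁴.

For two large parallel gray plates, q = σ(T₁⁴ − T₂⁴) / (1/ε₁ + 1/ε₂ − 1).
1/ε₁ + 1/ε₂ − 1 = 1/0.27 + 1/0.46 − 1 = 4.878.
T₁⁴ − T₂⁴ = 4.28×10^12 − 1.03×10^11 = 4.17×10^12 K⁴.
q = 5.67×10⁻⁸ × 4.17×10^12 / 4.878 = 48500 W/m².

q ≈ 48500 W/m²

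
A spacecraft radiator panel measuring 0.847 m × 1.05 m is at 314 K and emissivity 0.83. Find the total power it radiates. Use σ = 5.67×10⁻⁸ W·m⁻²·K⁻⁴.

P ≈ 407 W

A = 0.847 × 1.05 = 0.889 m².
P = εσAT⁴ = 0.83 × 5.67×10⁻⁸ × 0.889 × (314)⁴ = 0.83 × 5.67×10⁻⁸ × 0.889 × 9.72×10^9.
P = 407 W.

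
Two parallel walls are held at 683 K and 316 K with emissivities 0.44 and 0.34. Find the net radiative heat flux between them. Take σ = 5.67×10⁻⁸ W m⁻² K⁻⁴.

For two large parallel gray plates, q = σ(T₁⁴ − T₂⁴) / (1/ε₁ + 1/ε₂ − 1).
1/ε₁ + 1/ε₂ − 1 = 1/0.44 + 1/0.34 − 1 = 4.214.
T₁⁴ − T₂⁴ = 2.18×10^11 − 9.97×10^9 = 2.08×10^11 K⁴.
q = 5.67×10⁻⁸ × 2.08×10^11 / 4.214 = 2790 W/m².

q ≈ 2790 W/m²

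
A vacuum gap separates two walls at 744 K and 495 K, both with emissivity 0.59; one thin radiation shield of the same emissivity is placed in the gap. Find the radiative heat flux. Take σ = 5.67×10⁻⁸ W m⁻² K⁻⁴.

Each of the 2 gaps contributes resistance (2/ε − 1) = 2/0.59 − 1 = 2.390; total = 4.780.
q = σ(T₁⁴ − T₂⁴) / 4.780 = 5.67×10⁻⁸ × 2.46×10^11 / 4.780 = 2920 W/m².

q ≈ 2920 W/m²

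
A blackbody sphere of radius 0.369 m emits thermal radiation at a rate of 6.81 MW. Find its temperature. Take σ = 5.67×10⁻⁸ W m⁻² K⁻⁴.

A = 4πr² = 4π × (0.369)² = 1.71 m².
From P = σAT⁴, T = (P / σA)^(1/4) = (6.81×10^6 / (5.67×10⁻⁸ × 1.71))^(1/4).
T = (7.02×10^13)^(1/4) = 2890 K.

T ≈ 2890 K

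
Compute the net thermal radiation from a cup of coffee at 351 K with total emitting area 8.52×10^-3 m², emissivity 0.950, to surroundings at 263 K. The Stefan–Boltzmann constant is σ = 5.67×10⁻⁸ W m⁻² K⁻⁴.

Q ≈ 4.77 W

Q = εσA(T⁴ − T_s⁴). T⁴ − T_s⁴ = (351)⁴ − (263)⁴ = 1.52×10^10 − 4.78×10^9 = 1.04×10^10 K⁴.
Q = 0.950 × 5.67×10⁻⁸ × 8.52×10^-3 × 1.04×10^10 = 4.77 W.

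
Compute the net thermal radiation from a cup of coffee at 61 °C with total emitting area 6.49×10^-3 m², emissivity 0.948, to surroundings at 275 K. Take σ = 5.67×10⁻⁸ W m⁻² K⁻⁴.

Convert: 61 °C = 334 K.
Q = εσA(T⁴ − T_s⁴). T⁴ − T_s⁴ = (334)⁴ − (275)⁴ = 1.24×10^10 − 5.72×10^9 = 6.73×10^9 K⁴.
Q = 0.948 × 5.67×10⁻⁸ × 6.49×10^-3 × 6.73×10^9 = 2.35 W.

Q ≈ 2.35 W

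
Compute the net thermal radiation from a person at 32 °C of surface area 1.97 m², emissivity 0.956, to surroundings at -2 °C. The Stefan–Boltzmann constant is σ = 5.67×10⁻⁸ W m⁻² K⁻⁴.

Q ≈ 348 W

Convert: 32 °C = 305 K; -2 °C = 271 K.
Q = εσA(T⁴ − T_s⁴). T⁴ − T_s⁴ = (305)⁴ − (271)⁴ = 8.65×10^9 − 5.39×10^9 = 3.26×10^9 K⁴.
Q = 0.956 × 5.67×10⁻⁸ × 1.97 × 3.26×10^9 = 348 W.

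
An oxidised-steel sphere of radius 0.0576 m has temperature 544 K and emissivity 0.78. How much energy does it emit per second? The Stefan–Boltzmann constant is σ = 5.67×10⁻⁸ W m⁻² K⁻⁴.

A = 4πr² = 4π × (0.0576)² = 0.0417 m².
Stefan–Boltzmann: P = εσAT⁴ = 0.78 × 5.67×10⁻⁸ × 0.0417 × (544)⁴ = 0.78 × 5.67×10⁻⁸ × 0.0417 × 8.76×10^10.
P = 161 W.

P ≈ 161 W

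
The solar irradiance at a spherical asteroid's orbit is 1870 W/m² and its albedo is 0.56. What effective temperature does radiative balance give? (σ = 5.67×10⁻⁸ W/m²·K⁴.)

T ≈ 245 K

Power absorbed = (1−a)S·πR²; power emitted = 4πR²σT⁴. Equating and cancelling πR²:
T = ((1−a)S / 4σ)^(1/4) = (823 / (4 × 5.67×10⁻⁸))^(1/4) = (3.63×10^9)^(1/4).
T = 245 K.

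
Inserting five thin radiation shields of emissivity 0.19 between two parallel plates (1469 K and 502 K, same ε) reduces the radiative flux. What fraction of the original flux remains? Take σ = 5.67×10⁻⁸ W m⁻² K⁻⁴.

With N identical shields there are N+1 = 6 gaps in series, each with the same radiative resistance, so the flux falls to 1/(N+1) of its unshielded value.

ratio ≈ 0.167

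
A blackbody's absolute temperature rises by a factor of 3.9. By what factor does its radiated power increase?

P ∝ T⁴, so the power scales as (3.9)⁴ = 231.

factor ≈ 231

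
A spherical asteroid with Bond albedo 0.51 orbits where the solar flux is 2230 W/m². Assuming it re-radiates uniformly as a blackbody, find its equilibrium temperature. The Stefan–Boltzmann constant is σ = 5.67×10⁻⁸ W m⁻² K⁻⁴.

T ≈ 263 K

Power absorbed = (1−a)S·πR²; power emitted = 4πR²σT⁴. Equating and cancelling πR²:
T = ((1−a)S / 4σ)^(1/4) = (1090 / (4 × 5.67×10⁻⁸))^(1/4) = (4.82×10^9)^(1/4).
T = 263 K.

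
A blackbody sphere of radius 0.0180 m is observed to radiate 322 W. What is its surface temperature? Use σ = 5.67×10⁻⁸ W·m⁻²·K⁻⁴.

A = 4πr² = 4π × (0.0180)² = 4.07×10^-3 m².
From P = σAT⁴, T = (P / σA)^(1/4) = (322 / (5.67×10⁻⁸ × 4.07×10^-3))^(1/4).
T = (1.39×10^12)^(1/4) = 1090 K.

T ≈ 1090 K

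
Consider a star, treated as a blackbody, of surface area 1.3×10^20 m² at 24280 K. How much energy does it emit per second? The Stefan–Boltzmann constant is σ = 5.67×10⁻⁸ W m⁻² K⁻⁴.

P ≈ 2.56×10^30 W

P = σAT⁴ = 5.67×10⁻⁸ × 1.30×10^20 × (24280)⁴ = 5.67×10⁻⁸ × 1.30×10^20 × 3.48×10^17.
P = 2.56×10^30 W.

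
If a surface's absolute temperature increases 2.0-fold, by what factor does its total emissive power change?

P ∝ T⁴, so the power scales as (2.0)⁴ = 16.0.

factor ≈ 16.0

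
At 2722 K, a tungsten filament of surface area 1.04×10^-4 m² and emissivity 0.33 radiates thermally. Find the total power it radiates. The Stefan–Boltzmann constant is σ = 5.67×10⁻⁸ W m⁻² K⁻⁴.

P ≈ 107 W

P = εσAT⁴ = 0.33 × 5.67×10⁻⁸ × 1.04×10^-4 × (2722)⁴ = 0.33 × 5.67×10⁻⁸ × 1.04×10^-4 × 5.49×10^13.
P = 107 W.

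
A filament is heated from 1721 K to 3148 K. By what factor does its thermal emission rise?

P ∝ T⁴, so the ratio is (3148/1721)⁴ = (1.829)⁴ = 11.2.

ratio ≈ 11.2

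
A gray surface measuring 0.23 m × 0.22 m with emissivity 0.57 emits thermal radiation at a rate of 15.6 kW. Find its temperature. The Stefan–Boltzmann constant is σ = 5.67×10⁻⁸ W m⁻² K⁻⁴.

T ≈ 1760 K

A = 0.23 × 0.22 = 0.0506 m².
From P = εσAT⁴, T = (P / εσA)^(1/4) = (15600 / (0.57 × 5.67×10⁻⁸ × 0.0506))^(1/4).
T = (9.54×10^12)^(1/4) = 1760 K.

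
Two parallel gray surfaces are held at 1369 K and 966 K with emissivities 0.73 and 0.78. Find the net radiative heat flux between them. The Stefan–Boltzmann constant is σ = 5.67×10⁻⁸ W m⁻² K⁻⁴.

q ≈ 90700 W/m²

For two large parallel gray plates, q = σ(T₁⁴ − T₂⁴) / (1/ε₁ + 1/ε₂ − 1).
1/ε₁ + 1/ε₂ − 1 = 1/0.73 + 1/0.78 − 1 = 1.652.
T₁⁴ − T₂⁴ = 3.51×10^12 − 8.71×10^11 = 2.64×10^12 K⁴.
q = 5.67×10⁻⁸ × 2.64×10^12 / 1.652 = 90700 W/m².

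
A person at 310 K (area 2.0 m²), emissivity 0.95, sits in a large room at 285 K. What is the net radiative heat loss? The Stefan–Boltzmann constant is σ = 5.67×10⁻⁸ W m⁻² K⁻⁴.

Q ≈ 284 W

Q = εσA(T⁴ − T_s⁴). T⁴ − T_s⁴ = (310)⁴ − (285)⁴ = 9.24×10^9 − 6.60×10^9 = 2.64×10^9 K⁴.
Q = 0.95 × 5.67×10⁻⁸ × 2.00 × 2.64×10^9 = 284 W.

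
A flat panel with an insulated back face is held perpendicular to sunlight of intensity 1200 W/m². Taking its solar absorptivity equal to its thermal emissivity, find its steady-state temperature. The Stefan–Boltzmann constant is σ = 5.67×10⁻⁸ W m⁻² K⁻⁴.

Absorbed flux αS = emitted flux εσT⁴ (one radiating face); with α = ε, T = (S/σ)^(1/4).
T = (1200 / 5.67×10⁻⁸)^(1/4) = (2.12×10^10)^(1/4).
T = 381 K.

T ≈ 381 K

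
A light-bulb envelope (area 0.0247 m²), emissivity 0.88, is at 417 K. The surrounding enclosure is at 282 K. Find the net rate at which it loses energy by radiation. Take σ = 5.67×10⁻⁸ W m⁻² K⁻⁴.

Q ≈ 29.5 W

Q = εσA(T⁴ − T_s⁴). T⁴ − T_s⁴ = (417)⁴ − (282)⁴ = 3.02×10^10 − 6.32×10^9 = 2.39×10^10 K⁴.
Q = 0.88 × 5.67×10⁻⁸ × 0.0247 × 2.39×10^10 = 29.5 W.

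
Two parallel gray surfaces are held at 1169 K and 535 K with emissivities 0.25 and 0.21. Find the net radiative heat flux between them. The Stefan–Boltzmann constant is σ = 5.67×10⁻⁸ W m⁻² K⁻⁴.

For two large parallel gray plates, q = σ(T₁⁴ − T₂⁴) / (1/ε₁ + 1/ε₂ − 1).
1/ε₁ + 1/ε₂ − 1 = 1/0.25 + 1/0.21 − 1 = 7.762.
T₁⁴ − T₂⁴ = 1.87×10^12 − 8.19×10^10 = 1.79×10^12 K⁴.
q = 5.67×10⁻⁸ × 1.79×10^12 / 7.762 = 13000 W/m².

q ≈ 13000 W/m²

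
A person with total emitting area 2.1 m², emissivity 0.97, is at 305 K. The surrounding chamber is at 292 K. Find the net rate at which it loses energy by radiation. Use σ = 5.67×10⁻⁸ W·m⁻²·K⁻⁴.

Q = εσA(T⁴ − T_s⁴). T⁴ − T_s⁴ = (305)⁴ − (292)⁴ = 8.65×10^9 − 7.27×10^9 = 1.38×10^9 K⁴.
Q = 0.97 × 5.67×10⁻⁸ × 2.10 × 1.38×10^9 = 160 W.

Q ≈ 160 W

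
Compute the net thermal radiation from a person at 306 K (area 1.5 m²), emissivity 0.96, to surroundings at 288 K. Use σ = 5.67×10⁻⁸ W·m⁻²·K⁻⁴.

Q = εσA(T⁴ − T_s⁴). T⁴ − T_s⁴ = (306)⁴ − (288)⁴ = 8.77×10^9 − 6.88×10^9 = 1.89×10^9 K⁴.
Q = 0.96 × 5.67×10⁻⁸ × 1.50 × 1.89×10^9 = 154 W.

Q ≈ 154 W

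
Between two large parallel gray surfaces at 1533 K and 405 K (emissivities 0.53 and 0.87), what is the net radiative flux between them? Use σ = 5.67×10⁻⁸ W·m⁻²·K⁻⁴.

For two large parallel gray plates, q = σ(T₁⁴ − T₂⁴) / (1/ε₁ + 1/ε₂ − 1).
1/ε₁ + 1/ε₂ − 1 = 1/0.53 + 1/0.87 − 1 = 2.036.
T₁⁴ − T₂⁴ = 5.52×10^12 − 2.69×10^10 = 5.50×10^12 K⁴.
q = 5.67×10⁻⁸ × 5.50×10^12 / 2.036 = 1.53×10^5 W/m².

q ≈ 1.53×10^5 W/m²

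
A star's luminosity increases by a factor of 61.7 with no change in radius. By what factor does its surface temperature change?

P ∝ T⁴ ⇒ T ∝ P^(1/4), so T scales by (61.7)^(1/4) = 2.80.

factor ≈ 2.80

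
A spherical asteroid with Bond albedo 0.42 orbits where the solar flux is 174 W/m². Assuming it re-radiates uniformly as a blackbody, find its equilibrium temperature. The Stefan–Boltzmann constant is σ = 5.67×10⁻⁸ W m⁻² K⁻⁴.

T ≈ 145 K

Power absorbed = (1−a)S·πR²; power emitted = 4πR²σT⁴. Equating and cancelling πR²:
T = ((1−a)S / 4σ)^(1/4) = (101 / (4 × 5.67×10⁻⁸))^(1/4) = (4.45×10^8)^(1/4).
T = 145 K.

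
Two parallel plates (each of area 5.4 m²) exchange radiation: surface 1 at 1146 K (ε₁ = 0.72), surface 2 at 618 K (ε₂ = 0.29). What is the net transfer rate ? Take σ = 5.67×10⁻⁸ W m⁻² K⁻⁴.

For two large parallel gray plates, q = σ(T₁⁴ − T₂⁴) / (1/ε₁ + 1/ε₂ − 1).
1/ε₁ + 1/ε₂ − 1 = 1/0.72 + 1/0.29 − 1 = 3.837.
T₁⁴ − T₂⁴ = 1.72×10^12 − 1.46×10^11 = 1.58×10^12 K⁴.
q = 5.67×10⁻⁸ × 1.58×10^12 / 3.837 = 23300 W/m².
Q = q·A = 23300 × 5.4 = 1.26×10^5 W.

Q ≈ 1.26×10^5 W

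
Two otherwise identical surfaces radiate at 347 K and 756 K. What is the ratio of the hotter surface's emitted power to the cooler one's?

ratio ≈ 22.5

P ∝ T⁴, so the ratio is (756/347)⁴ = (2.179)⁴ = 22.5.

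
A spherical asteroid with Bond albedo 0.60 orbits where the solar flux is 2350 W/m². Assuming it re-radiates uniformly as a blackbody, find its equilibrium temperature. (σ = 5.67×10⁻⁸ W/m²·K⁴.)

T ≈ 254 K

Power absorbed = (1−a)S·πR²; power emitted = 4πR²σT⁴. Equating and cancelling πR²:
T = ((1−a)S / 4σ)^(1/4) = (940 / (4 × 5.67×10⁻⁸))^(1/4) = (4.14×10^9)^(1/4).
T = 254 K.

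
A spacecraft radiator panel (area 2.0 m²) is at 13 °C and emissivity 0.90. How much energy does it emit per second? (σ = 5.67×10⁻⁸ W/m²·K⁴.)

P ≈ 683 W

13 °C = 286 K.
Stefan–Boltzmann: P = εσAT⁴ = 0.90 × 5.67×10⁻⁸ × 2.00 × (286)⁴ = 0.90 × 5.67×10⁻⁸ × 2.00 × 6.69×10^9.
P = 683 W.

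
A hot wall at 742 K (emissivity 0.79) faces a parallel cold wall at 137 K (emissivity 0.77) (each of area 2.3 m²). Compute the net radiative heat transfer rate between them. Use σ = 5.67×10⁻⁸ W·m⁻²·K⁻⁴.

For two large parallel gray plates, q = σ(T₁⁴ − T₂⁴) / (1/ε₁ + 1/ε₂ − 1).
1/ε₁ + 1/ε₂ − 1 = 1/0.79 + 1/0.77 − 1 = 1.565.
T₁⁴ − T₂⁴ = 3.03×10^11 − 3.52×10^8 = 3.03×10^11 K⁴.
q = 5.67×10⁻⁸ × 3.03×10^11 / 1.565 = 11000 W/m².
Q = q·A = 11000 × 2.3 = 25200 W.

Q ≈ 25200 W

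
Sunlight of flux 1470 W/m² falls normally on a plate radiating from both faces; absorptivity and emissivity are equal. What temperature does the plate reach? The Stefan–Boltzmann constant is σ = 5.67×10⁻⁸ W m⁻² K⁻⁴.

T ≈ 337 K

Absorbed flux αS = emitted flux 2εσT⁴ per unit area; with α = ε this gives T = (S/2σ)^(1/4).
T = (1470 / (2 × 5.67×10⁻⁸))^(1/4) = (1.30×10^10)^(1/4).
T = 337 K.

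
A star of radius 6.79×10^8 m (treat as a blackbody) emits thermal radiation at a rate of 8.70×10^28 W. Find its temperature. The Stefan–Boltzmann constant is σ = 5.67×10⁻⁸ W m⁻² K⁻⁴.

T ≈ 22700 K

A = 4πr² = 4π × (6.79×10^8)² = 5.79×10^18 m².
From P = σAT⁴, T = (P / σA)^(1/4) = (8.70×10^28 / (5.67×10⁻⁸ × 5.79×10^18))^(1/4).
T = (2.65×10^17)^(1/4) = 22700 K.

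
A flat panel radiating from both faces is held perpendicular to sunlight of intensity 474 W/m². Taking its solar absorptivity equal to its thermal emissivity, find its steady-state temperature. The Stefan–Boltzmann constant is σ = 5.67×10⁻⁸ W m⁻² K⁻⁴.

Absorbed flux αS = emitted flux 2εσT⁴ per unit area; with α = ε this gives T = (S/2σ)^(1/4).
T = (474 / (2 × 5.67×10⁻⁸))^(1/4) = (4.18×10^9)^(1/4).
T = 254 K.

T ≈ 254 K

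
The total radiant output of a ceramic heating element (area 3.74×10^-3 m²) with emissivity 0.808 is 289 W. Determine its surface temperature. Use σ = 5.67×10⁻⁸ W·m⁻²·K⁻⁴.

From P = εσAT⁴, T = (P / εσA)^(1/4) = (289 / (0.808 × 5.67×10⁻⁸ × 3.74×10^-3))^(1/4).
T = (1.69×10^12)^(1/4) = 1140 K.

T ≈ 1140 K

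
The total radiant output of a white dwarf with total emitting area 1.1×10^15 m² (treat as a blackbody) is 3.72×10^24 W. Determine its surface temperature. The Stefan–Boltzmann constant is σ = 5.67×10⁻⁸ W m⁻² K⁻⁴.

T ≈ 15600 K

From P = σAT⁴, T = (P / σA)^(1/4) = (3.72×10^24 / (5.67×10⁻⁸ × 1.10×10^15))^(1/4).
T = (5.96×10^16)^(1/4) = 15600 K.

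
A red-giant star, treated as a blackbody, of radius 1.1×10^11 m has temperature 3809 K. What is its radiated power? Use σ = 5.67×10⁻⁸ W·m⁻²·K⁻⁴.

A = 4πr² = 4π × (1.1×10^11)² = 1.52×10^23 m².
P = σAT⁴ = 5.67×10⁻⁸ × 1.52×10^23 × (3809)⁴ = 5.67×10⁻⁸ × 1.52×10^23 × 2.10×10^14.
P = 1.81×10^30 W.

P ≈ 1.81×10^30 W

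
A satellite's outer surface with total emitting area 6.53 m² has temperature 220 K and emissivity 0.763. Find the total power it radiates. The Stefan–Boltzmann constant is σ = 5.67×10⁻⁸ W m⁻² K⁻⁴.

P = εσAT⁴ = 0.763 × 5.67×10⁻⁸ × 6.53 × (220)⁴ = 0.763 × 5.67×10⁻⁸ × 6.53 × 2.34×10^9.
P = 662 W.

P ≈ 662 W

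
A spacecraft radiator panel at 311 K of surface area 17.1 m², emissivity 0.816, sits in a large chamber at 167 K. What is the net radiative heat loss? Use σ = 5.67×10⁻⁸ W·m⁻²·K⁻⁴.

Q = εσA(T⁴ − T_s⁴). T⁴ − T_s⁴ = (311)⁴ − (167)⁴ = 9.35×10^9 − 7.78×10^8 = 8.58×10^9 K⁴.
Q = 0.816 × 5.67×10⁻⁸ × 17.1 × 8.58×10^9 = 6790 W.

Q ≈ 6790 W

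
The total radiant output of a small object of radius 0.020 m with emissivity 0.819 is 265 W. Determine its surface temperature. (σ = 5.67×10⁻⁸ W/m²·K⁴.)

A = 4πr² = 4π × (0.020)² = 5.03×10^-3 m².
From P = εσAT⁴, T = (P / εσA)^(1/4) = (265 / (0.819 × 5.67×10⁻⁸ × 5.03×10^-3))^(1/4).
T = (1.14×10^12)^(1/4) = 1030 K.

T ≈ 1030 K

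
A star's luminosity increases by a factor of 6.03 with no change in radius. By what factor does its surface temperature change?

P ∝ T⁴ ⇒ T ∝ P^(1/4), so T scales by (6.03)^(1/4) = 1.57.

factor ≈ 1.57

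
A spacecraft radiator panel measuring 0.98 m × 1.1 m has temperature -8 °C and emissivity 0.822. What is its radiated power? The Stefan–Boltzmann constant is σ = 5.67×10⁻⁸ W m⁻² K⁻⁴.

P ≈ 248 W

A = 0.98 × 1.1 = 1.08 m².
-8 °C = 265 K.
P = εσAT⁴ = 0.822 × 5.67×10⁻⁸ × 1.08 × (265)⁴ = 0.822 × 5.67×10⁻⁸ × 1.08 × 4.93×10^9.
P = 248 W.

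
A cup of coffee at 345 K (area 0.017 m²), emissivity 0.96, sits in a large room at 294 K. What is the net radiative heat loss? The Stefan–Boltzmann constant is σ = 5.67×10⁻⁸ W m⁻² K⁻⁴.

Q = εσA(T⁴ − T_s⁴). T⁴ − T_s⁴ = (345)⁴ − (294)⁴ = 1.42×10^10 − 7.47×10^9 = 6.70×10^9 K⁴.
Q = 0.96 × 5.67×10⁻⁸ × 0.0170 × 6.70×10^9 = 6.20 W.

Q ≈ 6.20 W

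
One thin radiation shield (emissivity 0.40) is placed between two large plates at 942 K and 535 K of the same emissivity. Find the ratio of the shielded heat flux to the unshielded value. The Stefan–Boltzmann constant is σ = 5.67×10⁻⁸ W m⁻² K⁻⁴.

ratio ≈ 0.500

With N identical shields there are N+1 = 2 gaps in series, each with the same radiative resistance, so the flux falls to 1/(N+1) of its unshielded value.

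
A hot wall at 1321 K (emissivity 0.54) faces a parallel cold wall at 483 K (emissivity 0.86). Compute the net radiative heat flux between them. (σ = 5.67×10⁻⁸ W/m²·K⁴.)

q ≈ 84200 W/m²

For two large parallel gray plates, q = σ(T₁⁴ − T₂⁴) / (1/ε₁ + 1/ε₂ − 1).
1/ε₁ + 1/ε₂ − 1 = 1/0.54 + 1/0.86 − 1 = 2.015.
T₁⁴ − T₂⁴ = 3.05×10^12 − 5.44×10^10 = 2.99×10^12 K⁴.
q = 5.67×10⁻⁸ × 2.99×10^12 / 2.015 = 84200 W/m².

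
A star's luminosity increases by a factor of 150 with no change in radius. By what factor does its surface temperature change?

P ∝ T⁴ ⇒ T ∝ P^(1/4), so T scales by (150)^(1/4) = 3.50.

factor ≈ 3.50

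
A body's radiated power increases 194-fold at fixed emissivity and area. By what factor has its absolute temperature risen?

P ∝ T⁴ ⇒ T ∝ P^(1/4), so T scales by (194)^(1/4) = 3.73.

factor ≈ 3.73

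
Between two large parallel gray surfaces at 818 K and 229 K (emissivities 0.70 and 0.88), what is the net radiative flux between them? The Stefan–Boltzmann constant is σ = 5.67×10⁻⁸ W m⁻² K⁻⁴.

q ≈ 16100 W/m²

For two large parallel gray plates, q = σ(T₁⁴ − T₂⁴) / (1/ε₁ + 1/ε₂ − 1).
1/ε₁ + 1/ε₂ − 1 = 1/0.70 + 1/0.88 − 1 = 1.565.
T₁⁴ − T₂⁴ = 4.48×10^11 − 2.75×10^9 = 4.45×10^11 K⁴.
q = 5.67×10⁻⁸ × 4.45×10^11 / 1.565 = 16100 W/m².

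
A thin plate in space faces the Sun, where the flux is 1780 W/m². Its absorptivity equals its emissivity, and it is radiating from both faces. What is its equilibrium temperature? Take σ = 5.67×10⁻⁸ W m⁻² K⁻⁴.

Absorbed flux αS = emitted flux 2εσT⁴ per unit area; with α = ε this gives T = (S/2σ)^(1/4).
T = (1780 / (2 × 5.67×10⁻⁸))^(1/4) = (1.57×10^10)^(1/4).
T = 354 K.

T ≈ 354 K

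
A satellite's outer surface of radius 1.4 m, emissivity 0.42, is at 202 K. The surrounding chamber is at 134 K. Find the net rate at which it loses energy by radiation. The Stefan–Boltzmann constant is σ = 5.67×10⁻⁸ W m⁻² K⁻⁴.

A = 4πr² = 4π × (1.4)² = 24.6 m².
Q = εσA(T⁴ − T_s⁴). T⁴ − T_s⁴ = (202)⁴ − (134)⁴ = 1.66×10^9 − 3.22×10^8 = 1.34×10^9 K⁴.
Q = 0.42 × 5.67×10⁻⁸ × 24.6 × 1.34×10^9 = 787 W.

Q ≈ 787 W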